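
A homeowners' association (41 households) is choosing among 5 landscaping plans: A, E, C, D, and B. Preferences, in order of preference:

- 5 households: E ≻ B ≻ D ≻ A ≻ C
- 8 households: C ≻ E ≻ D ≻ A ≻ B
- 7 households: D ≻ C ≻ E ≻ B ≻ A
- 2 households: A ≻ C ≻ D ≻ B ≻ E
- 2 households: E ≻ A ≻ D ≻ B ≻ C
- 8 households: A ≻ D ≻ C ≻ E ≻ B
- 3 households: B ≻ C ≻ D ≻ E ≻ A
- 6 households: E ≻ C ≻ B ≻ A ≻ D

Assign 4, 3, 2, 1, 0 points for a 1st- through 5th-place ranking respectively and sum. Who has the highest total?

C

A: 5·1 + 8·1 + 7·0 + 2·4 + 2·3 + 8·4 + 3·0 + 6·1 = 65
E: 5·4 + 8·3 + 7·2 + 2·0 + 2·4 + 8·1 + 3·1 + 6·4 = 101
C: 5·0 + 8·4 + 7·3 + 2·3 + 2·0 + 8·2 + 3·3 + 6·3 = 102
D: 5·2 + 8·2 + 7·4 + 2·2 + 2·2 + 8·3 + 3·2 + 6·0 = 92
B: 5·3 + 8·0 + 7·1 + 2·1 + 2·1 + 8·0 + 3·4 + 6·2 = 50
C has the highest Borda score (102).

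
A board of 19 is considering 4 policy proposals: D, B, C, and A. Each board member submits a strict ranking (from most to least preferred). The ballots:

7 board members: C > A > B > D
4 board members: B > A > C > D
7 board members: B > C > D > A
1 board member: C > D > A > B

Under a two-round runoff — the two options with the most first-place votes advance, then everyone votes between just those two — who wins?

Round 1 first-place votes: D 0, B 11, C 8, A 0.
B and C advance.
Runoff: B is preferred to C by 11 voters; C by 8.
B wins the runoff.

B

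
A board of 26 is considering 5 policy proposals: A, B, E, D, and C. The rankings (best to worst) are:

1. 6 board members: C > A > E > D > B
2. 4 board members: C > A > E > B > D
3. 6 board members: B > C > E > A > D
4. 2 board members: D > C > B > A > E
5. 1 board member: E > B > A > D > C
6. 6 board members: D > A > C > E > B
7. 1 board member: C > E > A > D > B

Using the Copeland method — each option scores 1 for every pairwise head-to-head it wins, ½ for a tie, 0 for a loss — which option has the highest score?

C

A: beats B, E, and D; loses to C → score 3.
B: loses to A, E, D, and C → score 0.
E: beats B and D; loses to A and C → score 2.
D: beats B; loses to A, E, and C → score 1.
C: beats A, B, E, and D → score 4.
C has the best pairwise record.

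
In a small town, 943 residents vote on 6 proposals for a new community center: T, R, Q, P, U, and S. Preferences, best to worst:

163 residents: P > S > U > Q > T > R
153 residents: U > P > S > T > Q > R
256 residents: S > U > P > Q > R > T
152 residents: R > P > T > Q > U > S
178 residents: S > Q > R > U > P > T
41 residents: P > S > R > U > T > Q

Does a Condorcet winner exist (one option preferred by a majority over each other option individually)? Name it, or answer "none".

Checking pairwise contests:
R beats T 627–316.
Q beats R 750–193.
P beats Q 765–178.
U beats P 587–356.
S beats U 638–305.
P beats S 509–434.
Every option loses at least one head-to-head, so there is no Condorcet winner.

none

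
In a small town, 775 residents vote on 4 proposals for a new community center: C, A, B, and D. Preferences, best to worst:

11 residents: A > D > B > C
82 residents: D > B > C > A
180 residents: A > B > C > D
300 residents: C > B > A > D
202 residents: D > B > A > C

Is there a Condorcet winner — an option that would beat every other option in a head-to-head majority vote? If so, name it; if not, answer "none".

B

B vs C: 475–300 for B.
B vs A: 584–191 for B.
B vs D: 480–295 for B.
B beats every other option head-to-head.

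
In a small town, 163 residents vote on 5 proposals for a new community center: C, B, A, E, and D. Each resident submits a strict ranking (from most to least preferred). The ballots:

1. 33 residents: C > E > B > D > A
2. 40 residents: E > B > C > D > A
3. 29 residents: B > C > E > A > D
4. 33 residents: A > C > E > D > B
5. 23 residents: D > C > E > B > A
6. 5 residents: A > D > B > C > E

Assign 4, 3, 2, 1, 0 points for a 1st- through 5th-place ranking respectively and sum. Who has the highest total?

C

C: 33·4 + 40·2 + 29·3 + 33·3 + 23·3 + 5·1 = 472
B: 33·2 + 40·3 + 29·4 + 33·0 + 23·1 + 5·2 = 335
A: 33·0 + 40·0 + 29·1 + 33·4 + 23·0 + 5·4 = 181
E: 33·3 + 40·4 + 29·2 + 33·2 + 23·2 + 5·0 = 429
D: 33·1 + 40·1 + 29·0 + 33·1 + 23·4 + 5·3 = 213
C has the highest Borda score (472).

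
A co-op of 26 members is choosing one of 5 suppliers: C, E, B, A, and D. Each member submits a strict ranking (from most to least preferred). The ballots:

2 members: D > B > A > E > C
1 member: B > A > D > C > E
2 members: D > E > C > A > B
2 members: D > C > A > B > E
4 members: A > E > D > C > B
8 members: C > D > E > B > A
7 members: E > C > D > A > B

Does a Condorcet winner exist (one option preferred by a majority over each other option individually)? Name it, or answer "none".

Checking pairwise contests:
E beats C 15–11.
D beats E 15–11.
C beats B 23–3.
C beats A 19–7.
C beats D 15–11.
Every option loses at least one head-to-head, so there is no Condorcet winner.

none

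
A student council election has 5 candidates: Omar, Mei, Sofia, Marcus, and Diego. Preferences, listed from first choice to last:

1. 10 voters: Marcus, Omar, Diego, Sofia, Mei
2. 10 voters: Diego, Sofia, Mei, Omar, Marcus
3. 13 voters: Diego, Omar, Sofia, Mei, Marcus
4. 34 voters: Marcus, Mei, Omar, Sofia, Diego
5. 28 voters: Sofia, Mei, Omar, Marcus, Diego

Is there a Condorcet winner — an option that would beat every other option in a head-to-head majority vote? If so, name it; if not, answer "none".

Checking pairwise contests:
Mei beats Omar 72–23.
Sofia beats Mei 61–34.
Omar beats Sofia 57–38.
Omar beats Marcus 51–44.
Omar beats Diego 72–23.
Every option loses at least one head-to-head, so there is no Condorcet winner.

none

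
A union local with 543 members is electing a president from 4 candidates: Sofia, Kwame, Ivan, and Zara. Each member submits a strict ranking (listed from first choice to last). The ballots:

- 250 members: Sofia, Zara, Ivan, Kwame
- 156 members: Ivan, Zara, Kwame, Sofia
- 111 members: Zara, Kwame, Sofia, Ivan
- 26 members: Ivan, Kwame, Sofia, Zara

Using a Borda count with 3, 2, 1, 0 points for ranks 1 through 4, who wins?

Zara

Sofia: 250·3 + 156·0 + 111·1 + 26·1 = 887
Kwame: 250·0 + 156·1 + 111·2 + 26·2 = 430
Ivan: 250·1 + 156·3 + 111·0 + 26·3 = 796
Zara: 250·2 + 156·2 + 111·3 + 26·0 = 1145
Zara has the highest Borda score (1145).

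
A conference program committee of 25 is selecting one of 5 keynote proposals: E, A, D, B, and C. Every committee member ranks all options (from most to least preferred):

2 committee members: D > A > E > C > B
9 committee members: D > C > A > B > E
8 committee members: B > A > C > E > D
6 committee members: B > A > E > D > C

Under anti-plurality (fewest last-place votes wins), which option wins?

A

Last-place votes: E 9, A 0, D 8, B 2, C 6.
A is ranked last by the fewest voters, so A wins.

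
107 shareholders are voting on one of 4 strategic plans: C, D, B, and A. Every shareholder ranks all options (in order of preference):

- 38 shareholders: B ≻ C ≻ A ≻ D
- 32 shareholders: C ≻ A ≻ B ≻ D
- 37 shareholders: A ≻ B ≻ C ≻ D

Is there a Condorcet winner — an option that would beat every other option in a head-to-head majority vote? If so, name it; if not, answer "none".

none

Checking pairwise contests:
B beats C 75–32.
C beats D 107–0.
A beats B 69–38.
C beats A 70–37.
Every option loses at least one head-to-head, so there is no Condorcet winner.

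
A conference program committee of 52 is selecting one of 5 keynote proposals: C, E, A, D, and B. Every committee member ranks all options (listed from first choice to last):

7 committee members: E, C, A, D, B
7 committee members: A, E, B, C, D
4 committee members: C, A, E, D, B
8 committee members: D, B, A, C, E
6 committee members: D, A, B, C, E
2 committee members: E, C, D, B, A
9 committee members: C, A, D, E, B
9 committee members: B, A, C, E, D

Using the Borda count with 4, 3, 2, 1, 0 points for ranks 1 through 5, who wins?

C: 7·3 + 7·1 + 4·4 + 8·1 + 6·1 + 2·3 + 9·4 + 9·2 = 118
E: 7·4 + 7·3 + 4·2 + 8·0 + 6·0 + 2·4 + 9·1 + 9·1 = 83
A: 7·2 + 7·4 + 4·3 + 8·2 + 6·3 + 2·0 + 9·3 + 9·3 = 142
D: 7·1 + 7·0 + 4·1 + 8·4 + 6·4 + 2·2 + 9·2 + 9·0 = 89
B: 7·0 + 7·2 + 4·0 + 8·3 + 6·2 + 2·1 + 9·0 + 9·4 = 88
A has the highest Borda score (142).

A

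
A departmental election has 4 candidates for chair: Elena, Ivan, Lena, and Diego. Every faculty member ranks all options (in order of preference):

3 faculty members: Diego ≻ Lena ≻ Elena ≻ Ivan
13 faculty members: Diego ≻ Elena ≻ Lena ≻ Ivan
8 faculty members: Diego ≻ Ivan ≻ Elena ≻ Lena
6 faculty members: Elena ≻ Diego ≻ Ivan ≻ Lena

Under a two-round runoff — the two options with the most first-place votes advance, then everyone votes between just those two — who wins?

Diego

Round 1 first-place votes: Elena 6, Ivan 0, Lena 0, Diego 24.
Diego and Elena advance.
Runoff: Diego is preferred to Elena by 24 voters; Elena by 6.
Diego wins the runoff.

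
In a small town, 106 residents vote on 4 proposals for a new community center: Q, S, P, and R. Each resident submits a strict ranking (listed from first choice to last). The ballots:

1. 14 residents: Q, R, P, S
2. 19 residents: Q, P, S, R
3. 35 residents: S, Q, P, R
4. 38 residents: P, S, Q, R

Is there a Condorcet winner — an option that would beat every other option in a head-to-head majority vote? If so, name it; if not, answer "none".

Checking pairwise contests:
S beats Q 73–33.
P beats S 71–35.
Q beats P 68–38.
Q beats R 106–0.
Every option loses at least one head-to-head, so there is no Condorcet winner.

none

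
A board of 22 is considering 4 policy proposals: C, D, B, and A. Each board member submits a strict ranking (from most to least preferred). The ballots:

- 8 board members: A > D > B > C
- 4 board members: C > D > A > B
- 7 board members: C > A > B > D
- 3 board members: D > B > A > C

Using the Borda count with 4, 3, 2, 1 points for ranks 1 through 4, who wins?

C: 8·1 + 4·4 + 7·4 + 3·1 = 55
D: 8·3 + 4·3 + 7·1 + 3·4 = 55
B: 8·2 + 4·1 + 7·2 + 3·3 = 43
A: 8·4 + 4·2 + 7·3 + 3·2 = 67
A has the highest Borda score (67).

A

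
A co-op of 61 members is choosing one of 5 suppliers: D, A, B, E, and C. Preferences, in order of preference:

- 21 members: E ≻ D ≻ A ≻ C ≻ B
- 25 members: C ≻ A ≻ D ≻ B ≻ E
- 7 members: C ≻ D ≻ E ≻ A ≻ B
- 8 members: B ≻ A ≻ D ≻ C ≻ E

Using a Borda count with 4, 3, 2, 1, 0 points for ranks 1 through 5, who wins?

C

D: 21·3 + 25·2 + 7·3 + 8·2 = 150
A: 21·2 + 25·3 + 7·1 + 8·3 = 148
B: 21·0 + 25·1 + 7·0 + 8·4 = 57
E: 21·4 + 25·0 + 7·2 + 8·0 = 98
C: 21·1 + 25·4 + 7·4 + 8·1 = 157
C has the highest Borda score (157).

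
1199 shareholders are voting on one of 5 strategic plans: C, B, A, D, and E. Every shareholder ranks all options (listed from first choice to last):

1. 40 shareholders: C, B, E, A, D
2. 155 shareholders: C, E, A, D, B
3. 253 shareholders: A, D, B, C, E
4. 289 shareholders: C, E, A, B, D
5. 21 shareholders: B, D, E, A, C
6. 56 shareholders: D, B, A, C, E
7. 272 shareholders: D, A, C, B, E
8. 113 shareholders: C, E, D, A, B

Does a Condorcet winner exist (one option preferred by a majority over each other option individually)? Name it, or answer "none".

Checking pairwise contests:
A beats C 602–597.
C beats B 869–330.
E beats A 618–581.
A beats D 737–462.
C beats E 1178–21.
Every option loses at least one head-to-head, so there is no Condorcet winner.

none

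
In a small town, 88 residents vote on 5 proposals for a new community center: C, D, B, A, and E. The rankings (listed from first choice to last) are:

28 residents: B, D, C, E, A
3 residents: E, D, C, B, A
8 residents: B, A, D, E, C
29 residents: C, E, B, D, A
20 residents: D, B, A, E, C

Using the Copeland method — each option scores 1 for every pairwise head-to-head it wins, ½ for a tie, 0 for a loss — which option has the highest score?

C: beats A and E; loses to D and B → score 2.
D: beats C, A, and E; loses to B → score 3.
B: beats C, D, A, and E → score 4.
A: loses to C, D, B, and E → score 0.
E: beats A; loses to C, D, and B → score 1.
B has the best pairwise record.

B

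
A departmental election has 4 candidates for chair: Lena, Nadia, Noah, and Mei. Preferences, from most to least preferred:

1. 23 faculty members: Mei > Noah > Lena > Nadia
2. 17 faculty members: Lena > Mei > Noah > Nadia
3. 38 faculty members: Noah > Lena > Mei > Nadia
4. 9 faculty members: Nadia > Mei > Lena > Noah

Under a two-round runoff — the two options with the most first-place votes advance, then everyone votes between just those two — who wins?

Mei

Round 1 first-place votes: Lena 17, Nadia 9, Noah 38, Mei 23.
Noah and Mei advance.
Runoff: Noah is preferred to Mei by 38 voters; Mei by 49.
Mei wins the runoff.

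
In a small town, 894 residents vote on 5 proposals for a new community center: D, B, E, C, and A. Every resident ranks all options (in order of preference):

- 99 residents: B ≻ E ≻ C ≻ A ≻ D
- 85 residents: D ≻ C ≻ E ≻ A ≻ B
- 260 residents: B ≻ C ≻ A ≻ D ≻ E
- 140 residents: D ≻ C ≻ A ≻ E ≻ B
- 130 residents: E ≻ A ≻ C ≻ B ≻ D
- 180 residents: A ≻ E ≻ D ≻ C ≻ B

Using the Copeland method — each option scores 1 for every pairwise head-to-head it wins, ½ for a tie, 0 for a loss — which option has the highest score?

C

D: beats E; loses to B, C, and A → score 1.
B: beats D; loses to E, C, and A → score 1.
E: beats B; loses to D, C, and A → score 1.
C: beats D, B, E, and A → score 4.
A: beats D, B, and E; loses to C → score 3.
C has the best pairwise record.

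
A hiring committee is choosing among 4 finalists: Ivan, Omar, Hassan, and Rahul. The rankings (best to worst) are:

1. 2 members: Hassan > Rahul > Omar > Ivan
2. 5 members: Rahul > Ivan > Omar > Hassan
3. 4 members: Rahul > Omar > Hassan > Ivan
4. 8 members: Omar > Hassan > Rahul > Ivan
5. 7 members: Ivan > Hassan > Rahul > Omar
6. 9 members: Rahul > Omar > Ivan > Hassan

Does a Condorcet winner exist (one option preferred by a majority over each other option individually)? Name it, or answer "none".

Rahul

Rahul vs Ivan: 28–7 for Rahul.
Rahul vs Omar: 27–8 for Rahul.
Rahul vs Hassan: 18–17 for Rahul.
Rahul beats every other option head-to-head.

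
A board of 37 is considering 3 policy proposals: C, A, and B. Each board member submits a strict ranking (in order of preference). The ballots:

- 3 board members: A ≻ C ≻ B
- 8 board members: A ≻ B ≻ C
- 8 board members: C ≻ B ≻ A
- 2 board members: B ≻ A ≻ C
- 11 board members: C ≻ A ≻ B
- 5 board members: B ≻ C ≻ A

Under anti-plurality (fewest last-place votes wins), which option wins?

Last-place votes: C 10, A 13, B 14.
C is ranked last by the fewest voters, so C wins.

C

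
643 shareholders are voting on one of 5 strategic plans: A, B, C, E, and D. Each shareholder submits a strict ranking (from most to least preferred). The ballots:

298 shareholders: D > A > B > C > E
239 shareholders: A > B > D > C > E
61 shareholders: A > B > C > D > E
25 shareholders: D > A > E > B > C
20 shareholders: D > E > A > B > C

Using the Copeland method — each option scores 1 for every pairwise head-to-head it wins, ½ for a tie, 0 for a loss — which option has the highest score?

D

A: beats B, C, and E; loses to D → score 3.
B: beats C and E; loses to A and D → score 2.
C: beats E; loses to A, B, and D → score 1.
E: loses to A, B, C, and D → score 0.
D: beats A, B, C, and E → score 4.
D has the best pairwise record.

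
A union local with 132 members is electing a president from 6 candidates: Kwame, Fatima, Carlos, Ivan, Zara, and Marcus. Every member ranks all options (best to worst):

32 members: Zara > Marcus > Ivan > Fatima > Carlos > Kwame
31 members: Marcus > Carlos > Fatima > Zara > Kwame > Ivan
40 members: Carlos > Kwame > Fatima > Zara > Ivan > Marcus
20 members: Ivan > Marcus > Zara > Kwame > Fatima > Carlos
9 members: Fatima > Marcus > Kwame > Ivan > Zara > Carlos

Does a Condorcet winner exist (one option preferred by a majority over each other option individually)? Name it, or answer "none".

Checking pairwise contests:
Fatima beats Kwame 72–60.
Carlos beats Fatima 71–61.
Marcus beats Carlos 92–40.
Kwame beats Ivan 80–52.
Fatima beats Zara 80–52.
Zara beats Marcus 72–60.
Every option loses at least one head-to-head, so there is no Condorcet winner.

none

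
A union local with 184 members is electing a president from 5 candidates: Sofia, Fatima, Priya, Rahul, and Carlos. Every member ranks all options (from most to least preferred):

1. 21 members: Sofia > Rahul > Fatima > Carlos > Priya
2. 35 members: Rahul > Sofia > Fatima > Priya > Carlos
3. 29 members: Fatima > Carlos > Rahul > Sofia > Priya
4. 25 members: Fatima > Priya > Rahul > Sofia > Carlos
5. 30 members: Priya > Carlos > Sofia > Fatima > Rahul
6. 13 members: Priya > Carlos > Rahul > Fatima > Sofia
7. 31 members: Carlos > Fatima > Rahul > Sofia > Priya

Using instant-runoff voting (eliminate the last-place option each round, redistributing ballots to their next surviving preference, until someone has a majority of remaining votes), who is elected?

Round 1: Sofia 21, Fatima 54, Priya 43, Rahul 35, Carlos 31. Eliminate Sofia.
Round 2: Fatima 54, Priya 43, Rahul 56, Carlos 31. Eliminate Carlos.
Round 3: Fatima 85, Priya 43, Rahul 56. Eliminate Priya.
Round 4: Fatima 115, Rahul 69. Fatima has a majority.

Fatima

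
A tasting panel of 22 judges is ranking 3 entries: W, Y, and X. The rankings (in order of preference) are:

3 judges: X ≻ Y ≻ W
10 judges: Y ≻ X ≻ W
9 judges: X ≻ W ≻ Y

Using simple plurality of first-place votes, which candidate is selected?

X

First-place votes: W 0, Y 10, X 12.
X has the most first-place votes.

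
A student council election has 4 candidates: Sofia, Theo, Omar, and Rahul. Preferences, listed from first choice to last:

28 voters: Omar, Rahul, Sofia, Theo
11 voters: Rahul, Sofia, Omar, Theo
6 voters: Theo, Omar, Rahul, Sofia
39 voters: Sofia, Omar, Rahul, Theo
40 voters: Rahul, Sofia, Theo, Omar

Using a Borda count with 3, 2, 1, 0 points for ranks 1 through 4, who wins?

Rahul

Sofia: 28·1 + 11·2 + 6·0 + 39·3 + 40·2 = 247
Theo: 28·0 + 11·0 + 6·3 + 39·0 + 40·1 = 58
Omar: 28·3 + 11·1 + 6·2 + 39·2 + 40·0 = 185
Rahul: 28·2 + 11·3 + 6·1 + 39·1 + 40·3 = 254
Rahul has the highest Borda score (254).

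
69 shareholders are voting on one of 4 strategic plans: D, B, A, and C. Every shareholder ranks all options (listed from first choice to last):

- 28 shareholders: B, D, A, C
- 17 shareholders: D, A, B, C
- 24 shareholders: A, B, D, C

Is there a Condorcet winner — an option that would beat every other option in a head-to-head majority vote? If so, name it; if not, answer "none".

none

Checking pairwise contests:
B beats D 52–17.
A beats B 41–28.
D beats A 45–24.
D beats C 69–0.
Every option loses at least one head-to-head, so there is no Condorcet winner.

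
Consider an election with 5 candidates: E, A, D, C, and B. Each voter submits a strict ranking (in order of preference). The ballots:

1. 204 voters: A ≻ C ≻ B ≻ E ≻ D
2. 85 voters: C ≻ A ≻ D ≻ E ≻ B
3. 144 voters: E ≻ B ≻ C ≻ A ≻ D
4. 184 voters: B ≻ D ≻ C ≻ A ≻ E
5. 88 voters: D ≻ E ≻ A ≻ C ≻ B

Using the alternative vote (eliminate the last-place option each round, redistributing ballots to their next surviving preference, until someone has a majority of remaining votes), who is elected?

Round 1: E 144, A 204, D 88, C 85, B 184. Eliminate C.
Round 2: E 144, A 289, D 88, B 184. Eliminate D.
Round 3: E 232, A 289, B 184. Eliminate B.
Round 4: E 232, A 473. A has a majority.

A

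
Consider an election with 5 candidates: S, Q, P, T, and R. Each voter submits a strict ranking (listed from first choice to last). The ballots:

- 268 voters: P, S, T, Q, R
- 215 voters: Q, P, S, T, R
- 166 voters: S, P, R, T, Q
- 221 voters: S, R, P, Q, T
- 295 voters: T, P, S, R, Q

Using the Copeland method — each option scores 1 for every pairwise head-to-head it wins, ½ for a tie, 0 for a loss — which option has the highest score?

S: beats Q, T, and R; loses to P → score 3.
Q: loses to S, P, T, and R → score 0.
P: beats S, Q, T, and R → score 4.
T: beats Q and R; loses to S and P → score 2.
R: beats Q; loses to S, P, and T → score 1.
P has the best pairwise record.

P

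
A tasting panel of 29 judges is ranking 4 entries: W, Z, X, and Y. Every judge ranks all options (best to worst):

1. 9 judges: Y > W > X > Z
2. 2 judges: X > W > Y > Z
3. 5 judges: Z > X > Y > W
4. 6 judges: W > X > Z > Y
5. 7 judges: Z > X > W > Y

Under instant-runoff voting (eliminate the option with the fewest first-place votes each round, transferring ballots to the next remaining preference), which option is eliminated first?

X

Round 1: W 6, Z 12, X 2, Y 9. Eliminate X.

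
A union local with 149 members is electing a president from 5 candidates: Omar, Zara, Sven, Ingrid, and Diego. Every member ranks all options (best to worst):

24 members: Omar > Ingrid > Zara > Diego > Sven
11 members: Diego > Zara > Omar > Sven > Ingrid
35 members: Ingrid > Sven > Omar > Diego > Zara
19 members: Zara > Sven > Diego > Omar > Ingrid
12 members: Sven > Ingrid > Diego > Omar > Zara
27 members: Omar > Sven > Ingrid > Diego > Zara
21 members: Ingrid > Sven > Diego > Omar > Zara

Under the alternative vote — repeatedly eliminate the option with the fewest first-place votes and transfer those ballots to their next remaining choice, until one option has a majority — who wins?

Round 1: Omar 51, Zara 19, Sven 12, Ingrid 56, Diego 11. Eliminate Diego.
Round 2: Omar 51, Zara 30, Sven 12, Ingrid 56. Eliminate Sven.
Round 3: Omar 51, Zara 30, Ingrid 68. Eliminate Zara.
Round 4: Omar 81, Ingrid 68. Omar has a majority.

Omar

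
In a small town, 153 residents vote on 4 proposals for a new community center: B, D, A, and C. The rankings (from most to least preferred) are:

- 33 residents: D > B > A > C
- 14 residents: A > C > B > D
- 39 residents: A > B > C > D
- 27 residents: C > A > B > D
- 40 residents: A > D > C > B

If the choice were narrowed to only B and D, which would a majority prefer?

Voters preferring B to D: 80; preferring D to B: 73.
B wins the head-to-head.

B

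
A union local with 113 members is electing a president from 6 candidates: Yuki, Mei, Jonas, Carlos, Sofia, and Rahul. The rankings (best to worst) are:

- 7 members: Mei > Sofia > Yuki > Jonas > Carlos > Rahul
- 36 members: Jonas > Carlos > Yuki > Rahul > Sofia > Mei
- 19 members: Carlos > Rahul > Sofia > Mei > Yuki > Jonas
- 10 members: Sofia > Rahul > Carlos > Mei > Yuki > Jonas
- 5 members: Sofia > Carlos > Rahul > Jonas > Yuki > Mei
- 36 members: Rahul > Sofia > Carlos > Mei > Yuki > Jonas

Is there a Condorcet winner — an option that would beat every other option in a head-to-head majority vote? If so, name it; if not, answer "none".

Checking pairwise contests:
Mei beats Yuki 72–41.
Carlos beats Mei 106–7.
Yuki beats Jonas 72–41.
Sofia beats Carlos 58–55.
Rahul beats Sofia 91–22.
Carlos beats Rahul 67–46.
Every option loses at least one head-to-head, so there is no Condorcet winner.

none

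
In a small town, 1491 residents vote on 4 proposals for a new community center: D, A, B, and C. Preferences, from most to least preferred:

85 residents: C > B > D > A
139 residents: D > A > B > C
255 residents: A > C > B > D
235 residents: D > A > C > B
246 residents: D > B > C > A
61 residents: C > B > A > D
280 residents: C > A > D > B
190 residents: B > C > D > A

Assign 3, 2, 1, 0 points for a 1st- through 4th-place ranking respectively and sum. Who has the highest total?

C

D: 85·1 + 139·3 + 255·0 + 235·3 + 246·3 + 61·0 + 280·1 + 190·1 = 2415
A: 85·0 + 139·2 + 255·3 + 235·2 + 246·0 + 61·1 + 280·2 + 190·0 = 2134
B: 85·2 + 139·1 + 255·1 + 235·0 + 246·2 + 61·2 + 280·0 + 190·3 = 1748
C: 85·3 + 139·0 + 255·2 + 235·1 + 246·1 + 61·3 + 280·3 + 190·2 = 2649
C has the highest Borda score (2649).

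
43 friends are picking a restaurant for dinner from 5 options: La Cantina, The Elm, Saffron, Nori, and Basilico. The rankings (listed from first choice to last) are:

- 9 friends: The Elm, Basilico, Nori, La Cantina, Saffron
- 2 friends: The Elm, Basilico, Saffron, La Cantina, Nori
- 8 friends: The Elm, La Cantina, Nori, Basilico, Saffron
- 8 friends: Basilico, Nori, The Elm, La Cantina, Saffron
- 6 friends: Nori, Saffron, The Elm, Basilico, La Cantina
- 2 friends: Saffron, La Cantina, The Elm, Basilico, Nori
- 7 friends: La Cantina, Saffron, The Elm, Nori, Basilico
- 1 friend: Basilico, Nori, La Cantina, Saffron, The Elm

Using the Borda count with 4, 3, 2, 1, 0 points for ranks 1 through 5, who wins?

La Cantina: 9·1 + 2·1 + 8·3 + 8·1 + 6·0 + 2·3 + 7·4 + 1·2 = 79
The Elm: 9·4 + 2·4 + 8·4 + 8·2 + 6·2 + 2·2 + 7·2 + 1·0 = 122
Saffron: 9·0 + 2·2 + 8·0 + 8·0 + 6·3 + 2·4 + 7·3 + 1·1 = 52
Nori: 9·2 + 2·0 + 8·2 + 8·3 + 6·4 + 2·0 + 7·1 + 1·3 = 92
Basilico: 9·3 + 2·3 + 8·1 + 8·4 + 6·1 + 2·1 + 7·0 + 1·4 = 85
The Elm has the highest Borda score (122).

The Elm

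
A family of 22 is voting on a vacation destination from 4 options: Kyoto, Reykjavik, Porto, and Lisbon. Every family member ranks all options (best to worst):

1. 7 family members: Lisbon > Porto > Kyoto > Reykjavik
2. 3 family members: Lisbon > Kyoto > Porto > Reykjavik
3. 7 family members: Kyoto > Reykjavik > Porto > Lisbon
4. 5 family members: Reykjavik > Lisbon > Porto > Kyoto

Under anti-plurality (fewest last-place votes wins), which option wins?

Last-place votes: Kyoto 5, Reykjavik 10, Porto 0, Lisbon 7.
Porto is ranked last by the fewest voters, so Porto wins.

Porto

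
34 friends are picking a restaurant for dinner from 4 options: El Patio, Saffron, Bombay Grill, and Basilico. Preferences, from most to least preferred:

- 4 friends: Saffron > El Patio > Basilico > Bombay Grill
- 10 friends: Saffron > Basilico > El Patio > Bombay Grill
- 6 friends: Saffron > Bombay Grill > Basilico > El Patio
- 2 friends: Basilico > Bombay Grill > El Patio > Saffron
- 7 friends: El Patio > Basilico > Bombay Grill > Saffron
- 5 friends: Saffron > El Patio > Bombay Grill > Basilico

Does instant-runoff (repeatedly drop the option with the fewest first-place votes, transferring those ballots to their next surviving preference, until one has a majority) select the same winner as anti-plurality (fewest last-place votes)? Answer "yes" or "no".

Instant-runoff — R1 El Patio 7, Saffron 25, Bombay Grill 0, Basilico 2 (Saffron winner). Winner: Saffron.
Anti-plurality — last-place votes: El Patio 6, Saffron 9, Bombay Grill 14, Basilico 5. Winner: Basilico.
The two methods disagree.

no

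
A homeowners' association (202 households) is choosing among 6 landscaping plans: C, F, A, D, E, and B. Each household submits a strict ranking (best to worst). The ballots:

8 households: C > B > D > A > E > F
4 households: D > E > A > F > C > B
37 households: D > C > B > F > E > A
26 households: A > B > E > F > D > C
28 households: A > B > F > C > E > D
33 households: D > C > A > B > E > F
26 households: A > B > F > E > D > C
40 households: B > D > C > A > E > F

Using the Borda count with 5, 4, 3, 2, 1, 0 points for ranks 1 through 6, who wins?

C: 8·5 + 4·1 + 37·4 + 26·0 + 28·2 + 33·4 + 26·0 + 40·3 = 500
F: 8·0 + 4·2 + 37·2 + 26·2 + 28·3 + 33·0 + 26·3 + 40·0 = 296
A: 8·2 + 4·3 + 37·0 + 26·5 + 28·5 + 33·3 + 26·5 + 40·2 = 607
D: 8·3 + 4·5 + 37·5 + 26·1 + 28·0 + 33·5 + 26·1 + 40·4 = 606
E: 8·1 + 4·4 + 37·1 + 26·3 + 28·1 + 33·1 + 26·2 + 40·1 = 292
B: 8·4 + 4·0 + 37·3 + 26·4 + 28·4 + 33·2 + 26·4 + 40·5 = 729
B has the highest Borda score (729).

B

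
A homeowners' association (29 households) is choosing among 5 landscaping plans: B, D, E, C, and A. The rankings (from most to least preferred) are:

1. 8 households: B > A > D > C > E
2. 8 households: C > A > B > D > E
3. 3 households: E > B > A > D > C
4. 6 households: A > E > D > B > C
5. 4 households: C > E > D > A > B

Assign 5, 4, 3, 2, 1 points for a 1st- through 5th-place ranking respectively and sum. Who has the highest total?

A

B: 8·5 + 8·3 + 3·4 + 6·2 + 4·1 = 92
D: 8·3 + 8·2 + 3·2 + 6·3 + 4·3 = 76
E: 8·1 + 8·1 + 3·5 + 6·4 + 4·4 = 71
C: 8·2 + 8·5 + 3·1 + 6·1 + 4·5 = 85
A: 8·4 + 8·4 + 3·3 + 6·5 + 4·2 = 111
A has the highest Borda score (111).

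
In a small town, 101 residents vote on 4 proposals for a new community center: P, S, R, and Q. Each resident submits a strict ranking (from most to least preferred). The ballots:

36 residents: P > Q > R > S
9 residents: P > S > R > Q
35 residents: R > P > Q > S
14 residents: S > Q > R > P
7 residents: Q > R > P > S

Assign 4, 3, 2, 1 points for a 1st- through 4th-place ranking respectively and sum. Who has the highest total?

P: 36·4 + 9·4 + 35·3 + 14·1 + 7·2 = 313
S: 36·1 + 9·3 + 35·1 + 14·4 + 7·1 = 161
R: 36·2 + 9·2 + 35·4 + 14·2 + 7·3 = 279
Q: 36·3 + 9·1 + 35·2 + 14·3 + 7·4 = 257
P has the highest Borda score (313).

P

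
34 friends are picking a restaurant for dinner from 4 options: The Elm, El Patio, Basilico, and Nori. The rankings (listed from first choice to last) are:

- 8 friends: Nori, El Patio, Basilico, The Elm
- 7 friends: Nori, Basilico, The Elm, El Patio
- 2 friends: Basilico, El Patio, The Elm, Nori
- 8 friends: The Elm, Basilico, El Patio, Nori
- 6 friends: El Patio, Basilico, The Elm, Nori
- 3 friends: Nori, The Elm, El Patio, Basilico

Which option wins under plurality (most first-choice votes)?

First-place votes: The Elm 8, El Patio 6, Basilico 2, Nori 18.
Nori has the most first-place votes.

Nori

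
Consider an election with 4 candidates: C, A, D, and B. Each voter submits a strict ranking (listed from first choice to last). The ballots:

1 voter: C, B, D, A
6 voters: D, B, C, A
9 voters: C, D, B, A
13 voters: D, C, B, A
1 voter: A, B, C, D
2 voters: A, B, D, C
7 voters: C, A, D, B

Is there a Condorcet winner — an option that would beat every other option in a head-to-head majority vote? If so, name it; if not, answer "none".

D

D vs C: 21–18 for D.
D vs A: 29–10 for D.
D vs B: 35–4 for D.
D beats every other option head-to-head.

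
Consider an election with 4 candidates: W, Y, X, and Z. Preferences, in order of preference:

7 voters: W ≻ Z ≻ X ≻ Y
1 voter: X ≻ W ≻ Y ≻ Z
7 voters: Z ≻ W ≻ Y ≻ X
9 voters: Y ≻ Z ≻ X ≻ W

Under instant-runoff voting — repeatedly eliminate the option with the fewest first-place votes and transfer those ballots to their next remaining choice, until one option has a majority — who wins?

W

Round 1: W 7, Y 9, X 1, Z 7. Eliminate X.
Round 2: W 8, Y 9, Z 7. Eliminate Z.
Round 3: W 15, Y 9. W has a majority.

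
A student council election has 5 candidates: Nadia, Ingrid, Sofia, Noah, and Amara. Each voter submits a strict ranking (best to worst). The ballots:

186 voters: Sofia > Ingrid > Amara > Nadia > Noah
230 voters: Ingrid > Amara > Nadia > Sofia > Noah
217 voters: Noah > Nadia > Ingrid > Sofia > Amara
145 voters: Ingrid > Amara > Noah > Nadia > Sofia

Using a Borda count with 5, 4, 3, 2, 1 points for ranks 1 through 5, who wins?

Ingrid

Nadia: 186·2 + 230·3 + 217·4 + 145·2 = 2220
Ingrid: 186·4 + 230·5 + 217·3 + 145·5 = 3270
Sofia: 186·5 + 230·2 + 217·2 + 145·1 = 1969
Noah: 186·1 + 230·1 + 217·5 + 145·3 = 1936
Amara: 186·3 + 230·4 + 217·1 + 145·4 = 2275
Ingrid has the highest Borda score (3270).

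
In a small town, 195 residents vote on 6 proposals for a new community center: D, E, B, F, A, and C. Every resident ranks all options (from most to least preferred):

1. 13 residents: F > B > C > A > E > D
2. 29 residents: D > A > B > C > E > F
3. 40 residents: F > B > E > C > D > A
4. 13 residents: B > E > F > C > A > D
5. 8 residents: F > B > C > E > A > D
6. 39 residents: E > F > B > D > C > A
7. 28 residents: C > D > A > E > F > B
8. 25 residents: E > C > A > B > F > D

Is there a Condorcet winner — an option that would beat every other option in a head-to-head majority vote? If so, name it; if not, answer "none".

Checking pairwise contests:
E beats D 138–57.
B beats E 103–92.
F beats B 128–67.
E beats F 134–61.
D beats A 136–59.
E beats C 117–78.
Every option loses at least one head-to-head, so there is no Condorcet winner.

none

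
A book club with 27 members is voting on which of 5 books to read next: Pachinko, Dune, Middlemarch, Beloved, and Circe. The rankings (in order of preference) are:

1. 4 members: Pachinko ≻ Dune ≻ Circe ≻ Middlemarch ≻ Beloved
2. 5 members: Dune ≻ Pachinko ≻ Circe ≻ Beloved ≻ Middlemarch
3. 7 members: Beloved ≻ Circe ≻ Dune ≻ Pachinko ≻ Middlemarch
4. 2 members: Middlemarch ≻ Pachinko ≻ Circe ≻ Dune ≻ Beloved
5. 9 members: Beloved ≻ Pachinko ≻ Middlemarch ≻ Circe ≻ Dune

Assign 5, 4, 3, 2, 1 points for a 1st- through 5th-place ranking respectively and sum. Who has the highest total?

Pachinko

Pachinko: 4·5 + 5·4 + 7·2 + 2·4 + 9·4 = 98
Dune: 4·4 + 5·5 + 7·3 + 2·2 + 9·1 = 75
Middlemarch: 4·2 + 5·1 + 7·1 + 2·5 + 9·3 = 57
Beloved: 4·1 + 5·2 + 7·5 + 2·1 + 9·5 = 96
Circe: 4·3 + 5·3 + 7·4 + 2·3 + 9·2 = 79
Pachinko has the highest Borda score (98).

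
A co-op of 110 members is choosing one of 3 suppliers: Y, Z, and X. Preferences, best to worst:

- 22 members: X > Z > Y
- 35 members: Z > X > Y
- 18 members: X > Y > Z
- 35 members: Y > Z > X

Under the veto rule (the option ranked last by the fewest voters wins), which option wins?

Z

Last-place votes: Y 57, Z 18, X 35.
Z is ranked last by the fewest voters, so Z wins.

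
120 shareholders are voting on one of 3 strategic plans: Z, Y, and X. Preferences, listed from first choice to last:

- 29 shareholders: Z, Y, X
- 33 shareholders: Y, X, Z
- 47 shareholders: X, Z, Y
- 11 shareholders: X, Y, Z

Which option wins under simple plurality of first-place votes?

First-place votes: Z 29, Y 33, X 58.
X has the most first-place votes.

X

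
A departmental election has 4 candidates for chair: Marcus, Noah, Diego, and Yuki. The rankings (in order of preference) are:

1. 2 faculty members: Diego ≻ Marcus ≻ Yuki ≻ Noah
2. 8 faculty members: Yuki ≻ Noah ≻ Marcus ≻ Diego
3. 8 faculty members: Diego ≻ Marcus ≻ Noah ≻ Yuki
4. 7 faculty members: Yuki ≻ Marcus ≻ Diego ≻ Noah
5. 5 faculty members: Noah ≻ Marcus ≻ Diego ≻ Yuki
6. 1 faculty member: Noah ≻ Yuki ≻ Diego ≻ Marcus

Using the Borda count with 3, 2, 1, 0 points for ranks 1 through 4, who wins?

Marcus: 2·2 + 8·1 + 8·2 + 7·2 + 5·2 + 1·0 = 52
Noah: 2·0 + 8·2 + 8·1 + 7·0 + 5·3 + 1·3 = 42
Diego: 2·3 + 8·0 + 8·3 + 7·1 + 5·1 + 1·1 = 43
Yuki: 2·1 + 8·3 + 8·0 + 7·3 + 5·0 + 1·2 = 49
Marcus has the highest Borda score (52).

Marcus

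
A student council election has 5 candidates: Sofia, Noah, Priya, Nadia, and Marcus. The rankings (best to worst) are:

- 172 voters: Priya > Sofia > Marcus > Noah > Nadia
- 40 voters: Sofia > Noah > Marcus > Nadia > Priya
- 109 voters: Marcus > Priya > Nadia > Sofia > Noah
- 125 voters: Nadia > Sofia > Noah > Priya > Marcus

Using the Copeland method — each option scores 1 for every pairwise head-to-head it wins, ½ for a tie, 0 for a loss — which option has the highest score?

Priya

Sofia: beats Noah and Marcus; loses to Priya and Nadia → score 2.
Noah: loses to Sofia, Priya, Nadia, and Marcus → score 0.
Priya: beats Sofia, Noah, Nadia, and Marcus → score 4.
Nadia: beats Sofia and Noah; loses to Priya and Marcus → score 2.
Marcus: beats Noah and Nadia; loses to Sofia and Priya → score 2.
Priya has the best pairwise record.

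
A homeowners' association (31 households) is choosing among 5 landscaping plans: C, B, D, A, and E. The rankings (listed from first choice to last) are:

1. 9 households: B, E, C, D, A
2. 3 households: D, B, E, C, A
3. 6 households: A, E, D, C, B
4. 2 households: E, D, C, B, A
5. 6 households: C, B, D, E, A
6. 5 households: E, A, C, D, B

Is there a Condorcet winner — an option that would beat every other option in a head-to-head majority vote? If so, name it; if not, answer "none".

Checking pairwise contests:
E beats C 25–6.
C beats B 19–12.
C beats D 20–11.
C beats A 20–11.
B beats E 18–13.
Every option loses at least one head-to-head, so there is no Condorcet winner.

none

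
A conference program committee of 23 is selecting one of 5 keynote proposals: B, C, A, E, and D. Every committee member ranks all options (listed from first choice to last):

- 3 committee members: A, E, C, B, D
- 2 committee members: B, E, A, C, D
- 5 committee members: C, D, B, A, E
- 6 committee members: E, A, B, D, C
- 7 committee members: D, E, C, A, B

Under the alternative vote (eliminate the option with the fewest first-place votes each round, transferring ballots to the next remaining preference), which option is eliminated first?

B

Round 1: B 2, C 5, A 3, E 6, D 7. Eliminate B.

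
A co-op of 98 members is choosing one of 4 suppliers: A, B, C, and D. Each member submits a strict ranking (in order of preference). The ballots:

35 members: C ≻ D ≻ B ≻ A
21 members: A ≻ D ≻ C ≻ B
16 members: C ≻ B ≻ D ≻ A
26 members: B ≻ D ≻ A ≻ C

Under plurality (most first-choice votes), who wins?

First-place votes: A 21, B 26, C 51, D 0.
C has the most first-place votes.

C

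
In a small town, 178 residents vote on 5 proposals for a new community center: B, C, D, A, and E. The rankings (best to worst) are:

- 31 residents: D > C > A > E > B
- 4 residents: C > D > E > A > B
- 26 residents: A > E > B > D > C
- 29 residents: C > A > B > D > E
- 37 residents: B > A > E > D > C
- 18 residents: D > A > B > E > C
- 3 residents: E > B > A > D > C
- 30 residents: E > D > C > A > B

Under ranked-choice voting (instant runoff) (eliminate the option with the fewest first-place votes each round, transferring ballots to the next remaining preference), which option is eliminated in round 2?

Round 1: B 37, C 33, D 49, A 26, E 33. Eliminate A.
Round 2: B 37, C 33, D 49, E 59. Eliminate C.

C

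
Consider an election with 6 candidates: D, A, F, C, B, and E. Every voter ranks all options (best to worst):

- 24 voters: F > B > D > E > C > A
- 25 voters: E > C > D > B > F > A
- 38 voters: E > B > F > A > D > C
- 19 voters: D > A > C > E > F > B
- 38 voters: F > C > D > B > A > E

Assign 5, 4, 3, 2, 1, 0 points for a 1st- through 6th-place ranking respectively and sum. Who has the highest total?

D: 24·3 + 25·3 + 38·1 + 19·5 + 38·3 = 394
A: 24·0 + 25·0 + 38·2 + 19·4 + 38·1 = 190
F: 24·5 + 25·1 + 38·3 + 19·1 + 38·5 = 468
C: 24·1 + 25·4 + 38·0 + 19·3 + 38·4 = 333
B: 24·4 + 25·2 + 38·4 + 19·0 + 38·2 = 374
E: 24·2 + 25·5 + 38·5 + 19·2 + 38·0 = 401
F has the highest Borda score (468).

F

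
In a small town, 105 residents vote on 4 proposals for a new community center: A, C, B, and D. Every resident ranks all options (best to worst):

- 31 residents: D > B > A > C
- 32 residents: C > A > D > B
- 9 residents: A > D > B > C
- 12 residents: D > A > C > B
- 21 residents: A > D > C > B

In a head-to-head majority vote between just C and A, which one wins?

A

Voters preferring C to A: 32; preferring A to C: 73.
A wins the head-to-head.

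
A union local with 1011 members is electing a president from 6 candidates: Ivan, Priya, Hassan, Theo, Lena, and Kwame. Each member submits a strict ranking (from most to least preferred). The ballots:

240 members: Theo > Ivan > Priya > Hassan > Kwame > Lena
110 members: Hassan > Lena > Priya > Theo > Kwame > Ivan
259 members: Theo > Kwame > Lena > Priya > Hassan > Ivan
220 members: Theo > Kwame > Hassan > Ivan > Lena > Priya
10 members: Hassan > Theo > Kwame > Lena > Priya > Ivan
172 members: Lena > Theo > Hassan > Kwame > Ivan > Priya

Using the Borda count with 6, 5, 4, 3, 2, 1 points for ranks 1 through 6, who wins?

Theo

Ivan: 240·5 + 110·1 + 259·1 + 220·3 + 10·1 + 172·2 = 2583
Priya: 240·4 + 110·4 + 259·3 + 220·1 + 10·2 + 172·1 = 2589
Hassan: 240·3 + 110·6 + 259·2 + 220·4 + 10·6 + 172·4 = 3526
Theo: 240·6 + 110·3 + 259·6 + 220·6 + 10·5 + 172·5 = 5554
Lena: 240·1 + 110·5 + 259·4 + 220·2 + 10·3 + 172·6 = 3328
Kwame: 240·2 + 110·2 + 259·5 + 220·5 + 10·4 + 172·3 = 3651
Theo has the highest Borda score (5554).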